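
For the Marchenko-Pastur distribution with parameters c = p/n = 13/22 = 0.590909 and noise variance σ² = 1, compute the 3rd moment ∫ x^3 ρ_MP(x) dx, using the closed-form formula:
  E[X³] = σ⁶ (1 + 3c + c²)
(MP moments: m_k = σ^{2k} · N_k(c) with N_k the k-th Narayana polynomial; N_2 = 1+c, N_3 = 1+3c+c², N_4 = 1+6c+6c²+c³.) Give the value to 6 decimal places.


E[X³] = σ⁶ (1 + 3c + c²) (third MP moment). With σ² = 1 (so σ⁶ = 1) and c = 13/22 = 0.590909: E[X³] = 1 · (1 + 3·0.590909 + (0.590909)²) = 1 · 3.121901.

So E[X^3] = 3.121901.


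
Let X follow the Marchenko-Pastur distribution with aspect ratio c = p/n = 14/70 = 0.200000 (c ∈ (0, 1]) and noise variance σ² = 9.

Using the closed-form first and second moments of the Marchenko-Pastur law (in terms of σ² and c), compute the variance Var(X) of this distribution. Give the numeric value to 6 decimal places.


Recall the MP moments m_1 = E[X] = σ² and m_2 = E[X²] = σ⁴ (1 + c).
m_1 = E[X] = σ² = 9, so m_1² = 81.
m_2 = E[X²] = σ⁴ (1 + c) = 81 · (1 + 0.200000) = 81 · 1.200000 = 97.200000.
(Note m_2 − m_1² simplifies to c · σ⁴ = 0.200000 · 81.)

Var(X) = m_2 − m_1² = 97.200000 − 81 = 16.200000.


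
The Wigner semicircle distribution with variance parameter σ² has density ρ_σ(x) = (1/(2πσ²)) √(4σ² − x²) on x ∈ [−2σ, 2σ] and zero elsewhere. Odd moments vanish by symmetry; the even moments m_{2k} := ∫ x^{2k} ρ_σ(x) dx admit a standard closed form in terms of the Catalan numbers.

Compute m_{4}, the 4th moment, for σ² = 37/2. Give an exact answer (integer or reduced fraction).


By the scaled semicircle moment identity, m_{2k} = σ^{2k} · C_k with k = 2.
C_2 = (1/(k+1)) · C(2k, k) = (1/3) · C(4, 2) = (1/3) · 6 = 2.
σ^{2k} = (σ²)^k = (37/2)^2 = 1369/4.

Therefore m_{4} = σ^{4} · C_2 = (1369/4) · 2 = 1369/2.


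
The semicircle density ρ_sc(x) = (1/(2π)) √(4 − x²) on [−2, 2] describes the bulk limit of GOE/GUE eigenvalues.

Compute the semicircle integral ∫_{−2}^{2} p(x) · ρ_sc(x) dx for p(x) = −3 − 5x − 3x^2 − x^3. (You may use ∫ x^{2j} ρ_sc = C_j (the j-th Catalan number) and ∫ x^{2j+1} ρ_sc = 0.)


Write p(x) = Σ a_i x^i, split into monomials and integrate each against ρ_sc separately.
Using ∫ x^{2j} ρ_sc = C_j = (1/(j+1)) C(2j, j) (Catalan numbers) and ∫ x^{2j+1} ρ_sc = 0 (odd monomials vanish by symmetry):
  i = 0 (even): a_0 · C_{0} = -3 · 1 = -3
  i = 1 (odd): ∫ x^1 ρ_sc = 0 (vanishes)
  i = 2 (even): a_2 · C_{1} = -3 · 1 = -3
  i = 3 (odd): ∫ x^3 ρ_sc = 0 (vanishes)

Summing the contributions: ∫_{−2}^{2} p(x) ρ_sc(x) dx = (-3) + (-3) = -6.


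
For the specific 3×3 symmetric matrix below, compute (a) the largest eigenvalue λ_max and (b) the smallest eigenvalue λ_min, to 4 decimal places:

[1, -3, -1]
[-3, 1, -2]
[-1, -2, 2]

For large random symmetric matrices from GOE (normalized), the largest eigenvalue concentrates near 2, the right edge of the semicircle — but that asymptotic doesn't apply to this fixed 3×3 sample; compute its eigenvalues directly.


Since M is real symmetric, all three eigenvalues are real; they are the roots of det(λI − M) = λ³ − (tr M) λ² + s λ − det M, where s is the sum of the principal 2×2 minors.
tr M = 1 + 1 + 2 = 4.
s = (1·1 − (-3)²) + (1·2 − (-1)²) + (1·2 − (-2)²) = -8 + 1 + (-2) = -9.
det M (expand along row 1) = 1·(-2) − (-3)·(-8) + (-1)·7 = -33.
Characteristic polynomial: λ³ − 4λ² − 9λ + 33 = 0.
Substitute λ = y + (tr M)/3 = y + 1.333333 to remove the quadratic term: y³ + p·y + q = 0 with p = s − (tr M)²/3 = -14.333333 and q = −2(tr M)³/27 + (tr M)·s/3 − det M = 16.259259.
Three real roots ⇒ use the trigonometric (Viète) form: r = 2√(−p/3) = 4.371626, φ = arccos(3q/(p·r)) = arccos(-0.778452) = 2.462992 rad.
y_k = r·cos(φ/3 − 2πk/3) for k = 0, 1, 2 gives y = 2.979226, 1.281035, -4.260261.
λ_k = y_k + 1.333333 gives λ = 4.3126, 2.6144, -2.9269 (check: the sum is 4.0000 = tr M).

Hence λ_max = 4.3126 and λ_min = -2.9269.


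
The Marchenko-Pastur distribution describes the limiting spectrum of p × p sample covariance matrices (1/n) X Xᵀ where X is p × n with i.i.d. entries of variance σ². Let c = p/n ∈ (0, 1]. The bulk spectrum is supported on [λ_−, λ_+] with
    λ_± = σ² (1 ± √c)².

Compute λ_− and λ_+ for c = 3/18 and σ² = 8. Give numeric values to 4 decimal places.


c = 3/18 = 0.166667; √c = 0.408248.
λ_− = σ² (1 − √c)² = 8 · (1 − 0.408248)² = 8 · (0.591752)² = 2.801361.
λ_+ = σ² (1 + √c)² = 8 · (1 + 0.408248)² = 8 · (1.408248)² = 15.865306.

Rounded to 4 decimal places: λ_− ≈ 2.8014, λ_+ ≈ 15.8653.


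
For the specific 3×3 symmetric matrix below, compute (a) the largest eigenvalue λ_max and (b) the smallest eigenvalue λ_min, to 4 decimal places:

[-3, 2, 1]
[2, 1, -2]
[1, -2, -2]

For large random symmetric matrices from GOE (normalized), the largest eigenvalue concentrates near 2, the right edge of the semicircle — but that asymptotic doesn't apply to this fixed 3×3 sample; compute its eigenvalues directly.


Since M is real symmetric, all three eigenvalues are real; they are the roots of det(λI − M) = λ³ − (tr M) λ² + s λ − det M, where s is the sum of the principal 2×2 minors.
tr M = -3 + 1 + (-2) = -4.
s = ((-3)·1 − 2²) + ((-3)·(-2) − 1²) + (1·(-2) − (-2)²) = -7 + 5 + (-6) = -8.
det M (expand along row 1) = (-3)·(-6) − 2·(-2) + 1·(-5) = 17.
Characteristic polynomial: λ³ + 4λ² − 8λ − 17 = 0.
Substitute λ = y + (tr M)/3 = y − 1.333333 to remove the quadratic term: y³ + p·y + q = 0 with p = s − (tr M)²/3 = -13.333333 and q = −2(tr M)³/27 + (tr M)·s/3 − det M = -1.592593.
Three real roots ⇒ use the trigonometric (Viète) form: r = 2√(−p/3) = 4.216370, φ = arccos(3q/(p·r)) = arccos(0.084986) = 1.485707 rad.
y_k = r·cos(φ/3 − 2πk/3) for k = 0, 1, 2 gives y = 3.709801, -0.119573, -3.590229.
λ_k = y_k − 1.333333 gives λ = 2.3765, -1.4529, -4.9236 (check: the sum is -4.0000 = tr M).

Hence λ_max = 2.3765 and λ_min = -4.9236.


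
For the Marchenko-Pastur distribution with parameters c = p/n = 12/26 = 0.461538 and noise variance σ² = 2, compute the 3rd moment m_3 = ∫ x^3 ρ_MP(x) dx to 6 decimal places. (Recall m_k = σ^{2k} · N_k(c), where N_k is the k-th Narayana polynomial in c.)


E[X³] = σ⁶ (1 + 3c + c²) (third MP moment). With σ² = 2 (so σ⁶ = 8) and c = 12/26 = 0.461538: E[X³] = 8 · (1 + 3·0.461538 + (0.461538)²) = 8 · 2.597633.

So E[X^3] = 20.781065.


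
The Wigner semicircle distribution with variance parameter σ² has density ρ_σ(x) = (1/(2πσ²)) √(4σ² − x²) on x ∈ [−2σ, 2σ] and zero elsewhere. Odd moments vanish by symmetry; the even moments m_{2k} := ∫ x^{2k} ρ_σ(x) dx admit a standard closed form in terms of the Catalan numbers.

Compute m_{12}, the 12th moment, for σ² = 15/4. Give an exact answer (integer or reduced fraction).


By the scaled semicircle moment identity, m_{2k} = σ^{2k} · C_k with k = 6.
C_6 = (1/(k+1)) · C(2k, k) = (1/7) · C(12, 6) = (1/7) · 924 = 132.
σ^{2k} = (σ²)^k = (15/4)^6 = 11390625/4096.

Therefore m_{12} = σ^{12} · C_6 = (11390625/4096) · 132 = 375890625/1024.


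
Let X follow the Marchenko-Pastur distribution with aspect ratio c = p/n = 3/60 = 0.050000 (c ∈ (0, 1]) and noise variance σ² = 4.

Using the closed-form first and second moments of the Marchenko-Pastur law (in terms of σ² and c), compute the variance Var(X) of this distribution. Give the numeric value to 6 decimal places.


Recall the MP moments m_1 = E[X] = σ² and m_2 = E[X²] = σ⁴ (1 + c).
m_1 = E[X] = σ² = 4, so m_1² = 16.
m_2 = E[X²] = σ⁴ (1 + c) = 16 · (1 + 0.050000) = 16 · 1.050000 = 16.800000.
(Note m_2 − m_1² simplifies to c · σ⁴ = 0.050000 · 16.)

Var(X) = m_2 − m_1² = 16.800000 − 16 = 0.800000.


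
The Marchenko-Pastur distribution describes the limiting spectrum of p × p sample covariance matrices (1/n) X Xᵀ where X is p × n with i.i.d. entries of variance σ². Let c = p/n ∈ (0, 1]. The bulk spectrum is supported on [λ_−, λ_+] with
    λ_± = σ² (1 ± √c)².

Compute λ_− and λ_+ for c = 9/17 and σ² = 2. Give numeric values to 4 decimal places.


c = 9/17 = 0.529412; √c = 0.727607.
λ_− = σ² (1 − √c)² = 2 · (1 − 0.727607)² = 2 · (0.272393)² = 0.148396.
λ_+ = σ² (1 + √c)² = 2 · (1 + 0.727607)² = 2 · (1.727607)² = 5.969251.

Rounded to 4 decimal places: λ_− ≈ 0.1484, λ_+ ≈ 5.9693.


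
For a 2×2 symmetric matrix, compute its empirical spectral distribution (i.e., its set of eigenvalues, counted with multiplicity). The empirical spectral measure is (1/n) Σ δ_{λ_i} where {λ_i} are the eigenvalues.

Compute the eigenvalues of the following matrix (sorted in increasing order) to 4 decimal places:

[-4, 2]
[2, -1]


Since M is real symmetric, both eigenvalues are real; they are the roots of det(λI − M) = λ² − (tr M) λ + det M.
tr M = -4 + (-1) = -5.
det M = (-4)·(-1) − 2² = 4 − 4 = 0.
Characteristic polynomial: λ² + 5λ = 0.
Discriminant Δ = (tr M)² − 4·det M = 25 − 0 = 25; √Δ = 5.000000.
λ = (tr M ± √Δ)/2 = (-5 ± 5.000000)/2, giving (tr M − √Δ)/2 = -5.0000 and (tr M + √Δ)/2 = 0.0000.

Eigenvalues sorted in increasing order: [-5.0000, 0.0000].


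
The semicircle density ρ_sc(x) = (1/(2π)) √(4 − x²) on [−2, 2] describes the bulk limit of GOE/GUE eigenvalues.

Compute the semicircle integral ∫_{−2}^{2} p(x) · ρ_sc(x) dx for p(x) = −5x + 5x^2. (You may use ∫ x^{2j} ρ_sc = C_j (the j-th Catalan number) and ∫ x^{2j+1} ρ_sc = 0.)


Write p(x) = Σ a_i x^i, split into monomials and integrate each against ρ_sc separately.
Using ∫ x^{2j} ρ_sc = C_j = (1/(j+1)) C(2j, j) (Catalan numbers) and ∫ x^{2j+1} ρ_sc = 0 (odd monomials vanish by symmetry):
  i = 1 (odd): ∫ x^1 ρ_sc = 0 (vanishes)
  i = 2 (even): a_2 · C_{1} = 5 · 1 = 5

Summing the contributions: ∫_{−2}^{2} p(x) ρ_sc(x) dx = 5.


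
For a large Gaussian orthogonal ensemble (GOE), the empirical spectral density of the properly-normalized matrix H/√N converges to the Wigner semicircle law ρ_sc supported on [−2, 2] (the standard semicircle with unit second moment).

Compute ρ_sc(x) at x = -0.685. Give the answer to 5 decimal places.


ρ_sc(x) = (1/(2π)) √(4 − x²). With x = -0.685:
  4 − x² = 4 − (-0.685)² = 4 − 0.469225 = 3.530775.
  √(4 − x²) = 1.879036.
  1/(2π) = 0.159155.
  ρ_sc(-0.685) = 0.159155 · 1.879036 = 0.299058.

Rounded to 5 decimal places: ρ_sc(-0.685) ≈ 0.29906.


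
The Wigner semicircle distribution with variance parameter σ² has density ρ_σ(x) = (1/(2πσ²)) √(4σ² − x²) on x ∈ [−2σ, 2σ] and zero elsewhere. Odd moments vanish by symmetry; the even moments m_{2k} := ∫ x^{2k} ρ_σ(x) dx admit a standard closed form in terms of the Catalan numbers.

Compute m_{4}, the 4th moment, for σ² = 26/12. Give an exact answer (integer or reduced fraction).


By the scaled semicircle moment identity, m_{2k} = σ^{2k} · C_k with k = 2.
C_2 = (1/(k+1)) · C(2k, k) = (1/3) · C(4, 2) = (1/3) · 6 = 2.
σ^{2k} = (σ²)^k = (26/12)^2 = 169/36.

Therefore m_{4} = σ^{4} · C_2 = (169/36) · 2 = 169/18.


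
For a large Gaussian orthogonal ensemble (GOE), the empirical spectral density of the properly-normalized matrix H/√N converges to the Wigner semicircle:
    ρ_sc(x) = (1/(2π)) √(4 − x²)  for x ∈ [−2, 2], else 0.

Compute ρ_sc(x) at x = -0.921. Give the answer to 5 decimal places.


ρ_sc(x) = (1/(2π)) √(4 − x²). With x = -0.921:
  4 − x² = 4 − (-0.921)² = 4 − 0.848241 = 3.151759.
  √(4 − x²) = 1.775319.
  1/(2π) = 0.159155.
  ρ_sc(-0.921) = 0.159155 · 1.775319 = 0.282551.

Rounded to 5 decimal places: ρ_sc(-0.921) ≈ 0.28255.


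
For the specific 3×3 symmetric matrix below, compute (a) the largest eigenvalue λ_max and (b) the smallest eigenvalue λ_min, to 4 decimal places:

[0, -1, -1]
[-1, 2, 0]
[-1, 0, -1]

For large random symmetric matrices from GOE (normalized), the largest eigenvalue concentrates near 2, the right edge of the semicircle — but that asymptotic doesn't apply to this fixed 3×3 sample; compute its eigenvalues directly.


Since M is real symmetric, all three eigenvalues are real; they are the roots of det(λI − M) = λ³ − (tr M) λ² + s λ − det M, where s is the sum of the principal 2×2 minors.
tr M = 0 + 2 + (-1) = 1.
s = (0·2 − (-1)²) + (0·(-1) − (-1)²) + (2·(-1) − 0²) = -1 + (-1) + (-2) = -4.
det M (expand along row 1) = 0·(-2) − (-1)·1 + (-1)·2 = -1.
Characteristic polynomial: λ³ − λ² − 4λ + 1 = 0.
Substitute λ = y + (tr M)/3 = y + 0.333333 to remove the quadratic term: y³ + p·y + q = 0 with p = s − (tr M)²/3 = -4.333333 and q = −2(tr M)³/27 + (tr M)·s/3 − det M = -0.407407.
Three real roots ⇒ use the trigonometric (Viète) form: r = 2√(−p/3) = 2.403701, φ = arccos(3q/(p·r)) = arccos(0.117340) = 1.453185 rad.
y_k = r·cos(φ/3 − 2πk/3) for k = 0, 1, 2 gives y = 2.127172, -0.094210, -2.032961.
λ_k = y_k + 0.333333 gives λ = 2.4605, 0.2391, -1.6996 (check: the sum is 1.0000 = tr M).

Hence λ_max = 2.4605 and λ_min = -1.6996.


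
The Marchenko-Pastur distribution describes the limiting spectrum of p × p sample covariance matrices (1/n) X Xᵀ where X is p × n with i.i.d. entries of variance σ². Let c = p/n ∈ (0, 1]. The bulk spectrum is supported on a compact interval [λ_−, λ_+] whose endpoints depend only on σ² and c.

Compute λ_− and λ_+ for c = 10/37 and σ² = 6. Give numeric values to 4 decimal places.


c = 10/37 = 0.270270; √c = 0.519875.
λ_− = σ² (1 − √c)² = 6 · (1 − 0.519875)² = 6 · (0.480125)² = 1.383119.
λ_+ = σ² (1 + √c)² = 6 · (1 + 0.519875)² = 6 · (1.519875)² = 13.860125.

Rounded to 4 decimal places: λ_− ≈ 1.3831, λ_+ ≈ 13.8601.


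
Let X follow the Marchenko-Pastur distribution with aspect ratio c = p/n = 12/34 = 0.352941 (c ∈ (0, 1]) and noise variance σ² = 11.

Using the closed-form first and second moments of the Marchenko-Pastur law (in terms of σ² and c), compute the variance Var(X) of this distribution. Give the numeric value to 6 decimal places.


Recall the MP moments m_1 = E[X] = σ² and m_2 = E[X²] = σ⁴ (1 + c).
m_1 = E[X] = σ² = 11, so m_1² = 121.
m_2 = E[X²] = σ⁴ (1 + c) = 121 · (1 + 0.352941) = 121 · 1.352941 = 163.705882.
(Note m_2 − m_1² simplifies to c · σ⁴ = 0.352941 · 121.)

Var(X) = m_2 − m_1² = 163.705882 − 121 = 42.705882.


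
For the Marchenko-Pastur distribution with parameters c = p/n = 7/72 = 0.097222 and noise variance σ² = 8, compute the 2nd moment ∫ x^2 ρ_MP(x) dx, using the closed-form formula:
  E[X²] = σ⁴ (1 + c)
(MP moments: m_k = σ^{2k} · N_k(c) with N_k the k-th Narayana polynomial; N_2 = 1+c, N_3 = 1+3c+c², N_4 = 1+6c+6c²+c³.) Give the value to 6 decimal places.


E[X²] = σ⁴ (1 + c) (second MP moment). With σ² = 8 (so σ⁴ = 64) and c = 7/72 = 0.097222: E[X²] = 64 · (1 + 0.097222) = 64 · 1.097222.

So E[X^2] = 70.222222.


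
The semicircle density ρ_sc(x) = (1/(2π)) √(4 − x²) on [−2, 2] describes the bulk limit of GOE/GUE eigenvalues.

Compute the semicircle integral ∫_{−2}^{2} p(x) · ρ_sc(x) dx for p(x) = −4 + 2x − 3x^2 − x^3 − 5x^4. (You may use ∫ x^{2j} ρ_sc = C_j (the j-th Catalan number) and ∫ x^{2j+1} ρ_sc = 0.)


Write p(x) = Σ a_i x^i, split into monomials and integrate each against ρ_sc separately.
Using ∫ x^{2j} ρ_sc = C_j = (1/(j+1)) C(2j, j) (Catalan numbers) and ∫ x^{2j+1} ρ_sc = 0 (odd monomials vanish by symmetry):
  i = 0 (even): a_0 · C_{0} = -4 · 1 = -4
  i = 1 (odd): ∫ x^1 ρ_sc = 0 (vanishes)
  i = 2 (even): a_2 · C_{1} = -3 · 1 = -3
  i = 3 (odd): ∫ x^3 ρ_sc = 0 (vanishes)
  i = 4 (even): a_4 · C_{2} = -5 · 2 = -10

Summing the contributions: ∫_{−2}^{2} p(x) ρ_sc(x) dx = (-4) + (-3) + (-10) = -17.


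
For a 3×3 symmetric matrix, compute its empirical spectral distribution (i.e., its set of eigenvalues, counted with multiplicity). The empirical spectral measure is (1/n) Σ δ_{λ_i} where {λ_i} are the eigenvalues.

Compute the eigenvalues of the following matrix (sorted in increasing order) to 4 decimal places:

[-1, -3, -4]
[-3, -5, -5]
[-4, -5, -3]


Since M is real symmetric, all three eigenvalues are real; they are the roots of det(λI − M) = λ³ − (tr M) λ² + s λ − det M, where s is the sum of the principal 2×2 minors.
tr M = -1 + (-5) + (-3) = -9.
s = ((-1)·(-5) − (-3)²) + ((-1)·(-3) − (-4)²) + ((-5)·(-3) − (-5)²) = -4 + (-13) + (-10) = -27.
det M (expand along row 1) = (-1)·(-10) − (-3)·(-11) + (-4)·(-5) = -3.
Characteristic polynomial: λ³ + 9λ² − 27λ + 3 = 0.
Substitute λ = y + (tr M)/3 = y − 3.000000 to remove the quadratic term: y³ + p·y + q = 0 with p = s − (tr M)²/3 = -54.000000 and q = −2(tr M)³/27 + (tr M)·s/3 − det M = 138.000000.
Three real roots ⇒ use the trigonometric (Viète) form: r = 2√(−p/3) = 8.485281, φ = arccos(3q/(p·r)) = arccos(-0.903525) = 2.698722 rad.
y_k = r·cos(φ/3 − 2πk/3) for k = 0, 1, 2 gives y = 5.277366, 3.115625, -8.392991.
λ_k = y_k − 3.000000 gives λ = 2.2774, 0.1156, -11.3930 (check: the sum is -9.0000 = tr M).

Eigenvalues sorted in increasing order: [-11.3930, 0.1156, 2.2774].


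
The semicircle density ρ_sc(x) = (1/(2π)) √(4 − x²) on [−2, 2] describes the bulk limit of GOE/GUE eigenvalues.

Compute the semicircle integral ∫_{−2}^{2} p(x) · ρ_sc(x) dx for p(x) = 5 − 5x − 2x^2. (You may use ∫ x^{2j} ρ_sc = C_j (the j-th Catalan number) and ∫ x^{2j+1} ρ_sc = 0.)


Write p(x) = Σ a_i x^i, split into monomials and integrate each against ρ_sc separately.
Using ∫ x^{2j} ρ_sc = C_j = (1/(j+1)) C(2j, j) (Catalan numbers) and ∫ x^{2j+1} ρ_sc = 0 (odd monomials vanish by symmetry):
  i = 0 (even): a_0 · C_{0} = 5 · 1 = 5
  i = 1 (odd): ∫ x^1 ρ_sc = 0 (vanishes)
  i = 2 (even): a_2 · C_{1} = -2 · 1 = -2

Summing the contributions: ∫_{−2}^{2} p(x) ρ_sc(x) dx = 5 + (-2) = 3.


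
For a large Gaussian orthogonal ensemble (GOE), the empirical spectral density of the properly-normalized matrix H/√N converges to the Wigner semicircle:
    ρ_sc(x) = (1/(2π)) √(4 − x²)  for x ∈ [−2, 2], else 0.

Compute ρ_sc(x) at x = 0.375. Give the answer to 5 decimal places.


ρ_sc(x) = (1/(2π)) √(4 − x²). With x = 0.375:
  4 − x² = 4 − (0.375)² = 4 − 0.140625 = 3.859375.
  √(4 − x²) = 1.964529.
  1/(2π) = 0.159155.
  ρ_sc(0.375) = 0.159155 · 1.964529 = 0.312665.

Rounded to 5 decimal places: ρ_sc(0.375) ≈ 0.31266.


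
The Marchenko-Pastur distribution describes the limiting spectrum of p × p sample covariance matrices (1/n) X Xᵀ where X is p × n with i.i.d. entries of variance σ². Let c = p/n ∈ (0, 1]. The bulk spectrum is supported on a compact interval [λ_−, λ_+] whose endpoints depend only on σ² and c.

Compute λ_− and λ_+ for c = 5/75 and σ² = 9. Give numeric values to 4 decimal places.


c = 5/75 = 0.066667; √c = 0.258199.
λ_− = σ² (1 − √c)² = 9 · (1 − 0.258199)² = 9 · (0.741801)² = 4.952420.
λ_+ = σ² (1 + √c)² = 9 · (1 + 0.258199)² = 9 · (1.258199)² = 14.247580.

Rounded to 4 decimal places: λ_− ≈ 4.9524, λ_+ ≈ 14.2476.


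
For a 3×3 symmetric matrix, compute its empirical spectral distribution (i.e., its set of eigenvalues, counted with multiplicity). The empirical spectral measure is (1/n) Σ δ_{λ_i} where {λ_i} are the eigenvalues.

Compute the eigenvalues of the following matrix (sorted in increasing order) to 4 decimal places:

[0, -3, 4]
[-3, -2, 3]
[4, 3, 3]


Since M is real symmetric, all three eigenvalues are real; they are the roots of det(λI − M) = λ³ − (tr M) λ² + s λ − det M, where s is the sum of the principal 2×2 minors.
tr M = 0 + (-2) + 3 = 1.
s = (0·(-2) − (-3)²) + (0·3 − 4²) + ((-2)·3 − 3²) = -9 + (-16) + (-15) = -40.
det M (expand along row 1) = 0·(-15) − (-3)·(-21) + 4·(-1) = -67.
Characteristic polynomial: λ³ − λ² − 40λ + 67 = 0.
Substitute λ = y + (tr M)/3 = y + 0.333333 to remove the quadratic term: y³ + p·y + q = 0 with p = s − (tr M)²/3 = -40.333333 and q = −2(tr M)³/27 + (tr M)·s/3 − det M = 53.592593.
Three real roots ⇒ use the trigonometric (Viète) form: r = 2√(−p/3) = 7.333333, φ = arccos(3q/(p·r)) = arccos(-0.543576) = 2.145488 rad.
y_k = r·cos(φ/3 − 2πk/3) for k = 0, 1, 2 gives y = 5.536568, 1.396226, -6.932794.
λ_k = y_k + 0.333333 gives λ = 5.8699, 1.7296, -6.5995 (check: the sum is 1.0000 = tr M).

Eigenvalues sorted in increasing order: [-6.5995, 1.7296, 5.8699].


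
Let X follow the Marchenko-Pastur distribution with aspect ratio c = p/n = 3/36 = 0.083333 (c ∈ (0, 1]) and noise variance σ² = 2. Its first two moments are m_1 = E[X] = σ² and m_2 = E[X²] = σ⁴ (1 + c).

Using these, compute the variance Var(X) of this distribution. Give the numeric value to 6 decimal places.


m_1 = E[X] = σ² = 2, so m_1² = 4.
m_2 = E[X²] = σ⁴ (1 + c) = 4 · (1 + 0.083333) = 4 · 1.083333 = 4.333333.
(Note m_2 − m_1² simplifies to c · σ⁴ = 0.083333 · 4.)

Var(X) = m_2 − m_1² = 4.333333 − 4 = 0.333333.


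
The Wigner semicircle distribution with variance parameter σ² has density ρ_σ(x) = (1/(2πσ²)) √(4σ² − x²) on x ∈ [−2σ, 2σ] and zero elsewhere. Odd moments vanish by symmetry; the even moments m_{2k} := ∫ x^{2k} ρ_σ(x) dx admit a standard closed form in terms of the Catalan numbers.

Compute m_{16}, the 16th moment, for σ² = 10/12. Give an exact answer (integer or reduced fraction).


By the scaled semicircle moment identity, m_{2k} = σ^{2k} · C_k with k = 8.
C_8 = (1/(k+1)) · C(2k, k) = (1/9) · C(16, 8) = (1/9) · 12870 = 1430.
σ^{2k} = (σ²)^k = (10/12)^8 = 390625/1679616.

Therefore m_{16} = σ^{16} · C_8 = (390625/1679616) · 1430 = 279296875/839808.


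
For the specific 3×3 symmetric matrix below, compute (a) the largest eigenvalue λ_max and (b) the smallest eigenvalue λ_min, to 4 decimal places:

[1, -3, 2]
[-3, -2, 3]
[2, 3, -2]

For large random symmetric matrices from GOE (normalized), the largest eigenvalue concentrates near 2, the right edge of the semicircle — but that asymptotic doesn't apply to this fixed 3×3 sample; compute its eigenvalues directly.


Since M is real symmetric, all three eigenvalues are real; they are the roots of det(λI − M) = λ³ − (tr M) λ² + s λ − det M, where s is the sum of the principal 2×2 minors.
tr M = 1 + (-2) + (-2) = -3.
s = (1·(-2) − (-3)²) + (1·(-2) − 2²) + ((-2)·(-2) − 3²) = -11 + (-6) + (-5) = -22.
det M (expand along row 1) = 1·(-5) − (-3)·0 + 2·(-5) = -15.
Characteristic polynomial: λ³ + 3λ² − 22λ + 15 = 0.
Substitute λ = y + (tr M)/3 = y − 1.000000 to remove the quadratic term: y³ + p·y + q = 0 with p = s − (tr M)²/3 = -25.000000 and q = −2(tr M)³/27 + (tr M)·s/3 − det M = 39.000000.
Three real roots ⇒ use the trigonometric (Viète) form: r = 2√(−p/3) = 5.773503, φ = arccos(3q/(p·r)) = arccos(-0.810600) = 2.515972 rad.
y_k = r·cos(φ/3 − 2πk/3) for k = 0, 1, 2 gives y = 3.859367, 1.789048, -5.648415.
λ_k = y_k − 1.000000 gives λ = 2.8594, 0.7890, -6.6484 (check: the sum is -3.0000 = tr M).

Hence λ_max = 2.8594 and λ_min = -6.6484.


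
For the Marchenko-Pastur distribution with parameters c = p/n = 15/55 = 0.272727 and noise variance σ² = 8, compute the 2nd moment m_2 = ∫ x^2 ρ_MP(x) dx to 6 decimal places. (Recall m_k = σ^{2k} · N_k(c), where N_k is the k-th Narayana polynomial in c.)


E[X²] = σ⁴ (1 + c) (second MP moment). With σ² = 8 (so σ⁴ = 64) and c = 15/55 = 0.272727: E[X²] = 64 · (1 + 0.272727) = 64 · 1.272727.

So E[X^2] = 81.454545.


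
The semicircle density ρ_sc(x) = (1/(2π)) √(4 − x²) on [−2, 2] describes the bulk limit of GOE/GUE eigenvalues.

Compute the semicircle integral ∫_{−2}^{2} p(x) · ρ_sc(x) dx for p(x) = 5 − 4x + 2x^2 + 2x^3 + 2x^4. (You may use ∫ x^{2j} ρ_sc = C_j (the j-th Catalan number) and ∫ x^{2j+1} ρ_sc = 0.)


Write p(x) = Σ a_i x^i, split into monomials and integrate each against ρ_sc separately.
Using ∫ x^{2j} ρ_sc = C_j = (1/(j+1)) C(2j, j) (Catalan numbers) and ∫ x^{2j+1} ρ_sc = 0 (odd monomials vanish by symmetry):
  i = 0 (even): a_0 · C_{0} = 5 · 1 = 5
  i = 1 (odd): ∫ x^1 ρ_sc = 0 (vanishes)
  i = 2 (even): a_2 · C_{1} = 2 · 1 = 2
  i = 3 (odd): ∫ x^3 ρ_sc = 0 (vanishes)
  i = 4 (even): a_4 · C_{2} = 2 · 2 = 4

Summing the contributions: ∫_{−2}^{2} p(x) ρ_sc(x) dx = 5 + 2 + 4 = 11.


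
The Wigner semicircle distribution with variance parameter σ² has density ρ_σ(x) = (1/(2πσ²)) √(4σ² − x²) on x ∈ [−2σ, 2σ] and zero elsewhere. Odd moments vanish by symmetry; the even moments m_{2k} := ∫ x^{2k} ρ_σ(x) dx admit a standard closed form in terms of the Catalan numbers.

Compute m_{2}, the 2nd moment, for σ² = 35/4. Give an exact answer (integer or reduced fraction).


By the scaled semicircle moment identity, m_{2k} = σ^{2k} · C_k with k = 1.
C_1 = (1/(k+1)) · C(2k, k) = (1/2) · C(2, 1) = (1/2) · 2 = 1.
σ^{2k} = (σ²)^k = (35/4)^1 = 35/4.

Therefore m_{2} = σ^{2} · C_1 = (35/4) · 1 = 35/4.


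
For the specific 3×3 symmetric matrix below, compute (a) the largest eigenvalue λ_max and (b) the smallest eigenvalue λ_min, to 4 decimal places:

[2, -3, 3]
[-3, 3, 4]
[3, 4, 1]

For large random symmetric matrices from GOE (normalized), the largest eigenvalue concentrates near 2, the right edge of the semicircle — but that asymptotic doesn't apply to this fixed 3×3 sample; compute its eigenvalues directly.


Since M is real symmetric, all three eigenvalues are real; they are the roots of det(λI − M) = λ³ − (tr M) λ² + s λ − det M, where s is the sum of the principal 2×2 minors.
tr M = 2 + 3 + 1 = 6.
s = (2·3 − (-3)²) + (2·1 − 3²) + (3·1 − 4²) = -3 + (-7) + (-13) = -23.
det M (expand along row 1) = 2·(-13) − (-3)·(-15) + 3·(-21) = -134.
Characteristic polynomial: λ³ − 6λ² − 23λ + 134 = 0.
Substitute λ = y + (tr M)/3 = y + 2.000000 to remove the quadratic term: y³ + p·y + q = 0 with p = s − (tr M)²/3 = -35.000000 and q = −2(tr M)³/27 + (tr M)·s/3 − det M = 72.000000.
Three real roots ⇒ use the trigonometric (Viète) form: r = 2√(−p/3) = 6.831301, φ = arccos(3q/(p·r)) = arccos(-0.903405) = 2.698441 rad.
y_k = r·cos(φ/3 − 2πk/3) for k = 0, 1, 2 gives y = 4.249185, 2.507720, -6.756905.
λ_k = y_k + 2.000000 gives λ = 6.2492, 4.5077, -4.7569 (check: the sum is 6.0000 = tr M).

Hence λ_max = 6.2492 and λ_min = -4.7569.


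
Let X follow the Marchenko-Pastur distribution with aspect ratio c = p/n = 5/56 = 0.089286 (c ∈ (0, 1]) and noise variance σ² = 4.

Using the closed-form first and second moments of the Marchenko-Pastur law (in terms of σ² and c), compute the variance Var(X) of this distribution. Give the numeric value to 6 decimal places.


Recall the MP moments m_1 = E[X] = σ² and m_2 = E[X²] = σ⁴ (1 + c).
m_1 = E[X] = σ² = 4, so m_1² = 16.
m_2 = E[X²] = σ⁴ (1 + c) = 16 · (1 + 0.089286) = 16 · 1.089286 = 17.428571.
(Note m_2 − m_1² simplifies to c · σ⁴ = 0.089286 · 16.)

Var(X) = m_2 − m_1² = 17.428571 − 16 = 1.428571.


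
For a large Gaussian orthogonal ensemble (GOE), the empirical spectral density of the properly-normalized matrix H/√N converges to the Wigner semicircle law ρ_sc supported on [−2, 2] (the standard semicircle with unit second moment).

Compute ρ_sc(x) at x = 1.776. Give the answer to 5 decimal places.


ρ_sc(x) = (1/(2π)) √(4 − x²). With x = 1.776:
  4 − x² = 4 − (1.776)² = 4 − 3.154176 = 0.845824.
  √(4 − x²) = 0.919687.
  1/(2π) = 0.159155.
  ρ_sc(1.776) = 0.159155 · 0.919687 = 0.146373.

Rounded to 5 decimal places: ρ_sc(1.776) ≈ 0.14637.


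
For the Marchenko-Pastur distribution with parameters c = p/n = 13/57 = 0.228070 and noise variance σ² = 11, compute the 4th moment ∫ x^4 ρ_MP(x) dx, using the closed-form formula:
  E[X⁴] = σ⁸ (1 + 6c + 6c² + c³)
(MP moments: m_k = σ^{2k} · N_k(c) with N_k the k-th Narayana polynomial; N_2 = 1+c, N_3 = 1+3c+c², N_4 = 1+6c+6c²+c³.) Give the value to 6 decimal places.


E[X⁴] = σ⁸ (1 + 6c + 6c² + c³) (fourth MP moment). With σ² = 11 (so σ⁸ = 14641) and c = 13/57 = 0.228070: E[X⁴] = 14641 · (1 + 6·0.228070 + 6·(0.228070)² + (0.228070)³) = 14641 · 2.692380.

So E[X^4] = 39419.141166.


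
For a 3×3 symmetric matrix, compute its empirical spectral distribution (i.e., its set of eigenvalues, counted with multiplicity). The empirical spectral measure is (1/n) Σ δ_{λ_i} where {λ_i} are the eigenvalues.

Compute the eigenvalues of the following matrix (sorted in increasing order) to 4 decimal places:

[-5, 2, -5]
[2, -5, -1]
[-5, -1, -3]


Since M is real symmetric, all three eigenvalues are real; they are the roots of det(λI − M) = λ³ − (tr M) λ² + s λ − det M, where s is the sum of the principal 2×2 minors.
tr M = -5 + (-5) + (-3) = -13.
s = ((-5)·(-5) − 2²) + ((-5)·(-3) − (-5)²) + ((-5)·(-3) − (-1)²) = 21 + (-10) + 14 = 25.
det M (expand along row 1) = (-5)·14 − 2·(-11) + (-5)·(-27) = 87.
Characteristic polynomial: λ³ + 13λ² + 25λ − 87 = 0.
Substitute λ = y + (tr M)/3 = y − 4.333333 to remove the quadratic term: y³ + p·y + q = 0 with p = s − (tr M)²/3 = -31.333333 and q = −2(tr M)³/27 + (tr M)·s/3 − det M = -32.592593.
Three real roots ⇒ use the trigonometric (Viète) form: r = 2√(−p/3) = 6.463573, φ = arccos(3q/(p·r)) = arccos(0.482793) = 1.066955 rad.
y_k = r·cos(φ/3 − 2πk/3) for k = 0, 1, 2 gives y = 6.059081, -1.080442, -4.978639.
λ_k = y_k − 4.333333 gives λ = 1.7257, -5.4138, -9.3120 (check: the sum is -13.0000 = tr M).

Eigenvalues sorted in increasing order: [-9.3120, -5.4138, 1.7257].


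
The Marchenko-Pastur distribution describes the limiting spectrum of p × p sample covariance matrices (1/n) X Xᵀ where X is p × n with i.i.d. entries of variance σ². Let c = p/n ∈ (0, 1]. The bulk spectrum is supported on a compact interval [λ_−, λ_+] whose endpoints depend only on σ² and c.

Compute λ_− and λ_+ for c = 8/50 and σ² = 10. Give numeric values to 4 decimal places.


c = 8/50 = 0.160000; √c = 0.400000.
λ_− = σ² (1 − √c)² = 10 · (1 − 0.400000)² = 10 · (0.600000)² = 3.600000.
λ_+ = σ² (1 + √c)² = 10 · (1 + 0.400000)² = 10 · (1.400000)² = 19.600000.

Rounded to 4 decimal places: λ_− ≈ 3.6000, λ_+ ≈ 19.6000.


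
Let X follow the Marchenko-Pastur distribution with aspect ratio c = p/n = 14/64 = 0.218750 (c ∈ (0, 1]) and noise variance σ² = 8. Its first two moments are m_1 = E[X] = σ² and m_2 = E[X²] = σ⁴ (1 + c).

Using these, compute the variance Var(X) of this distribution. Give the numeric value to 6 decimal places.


m_1 = E[X] = σ² = 8, so m_1² = 64.
m_2 = E[X²] = σ⁴ (1 + c) = 64 · (1 + 0.218750) = 64 · 1.218750 = 78.000000.
(Note m_2 − m_1² simplifies to c · σ⁴ = 0.218750 · 64.)

Var(X) = m_2 − m_1² = 78.000000 − 64 = 14.000000.


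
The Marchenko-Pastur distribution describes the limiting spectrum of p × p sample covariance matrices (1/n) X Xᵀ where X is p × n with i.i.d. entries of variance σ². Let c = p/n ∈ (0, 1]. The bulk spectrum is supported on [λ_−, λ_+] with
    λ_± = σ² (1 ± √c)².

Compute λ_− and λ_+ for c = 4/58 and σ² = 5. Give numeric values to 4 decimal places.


c = 4/58 = 0.068966; √c = 0.262613.
λ_− = σ² (1 − √c)² = 5 · (1 − 0.262613)² = 5 · (0.737387)² = 2.718699.
λ_+ = σ² (1 + √c)² = 5 · (1 + 0.262613)² = 5 · (1.262613)² = 7.970956.

Rounded to 4 decimal places: λ_− ≈ 2.7187, λ_+ ≈ 7.9710.


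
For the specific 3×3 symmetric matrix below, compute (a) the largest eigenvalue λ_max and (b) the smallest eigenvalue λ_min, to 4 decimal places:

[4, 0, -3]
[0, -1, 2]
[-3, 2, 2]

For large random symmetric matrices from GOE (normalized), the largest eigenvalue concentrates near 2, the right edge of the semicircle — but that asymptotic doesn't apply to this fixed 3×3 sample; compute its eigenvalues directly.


Since M is real symmetric, all three eigenvalues are real; they are the roots of det(λI − M) = λ³ − (tr M) λ² + s λ − det M, where s is the sum of the principal 2×2 minors.
tr M = 4 + (-1) + 2 = 5.
s = (4·(-1) − 0²) + (4·2 − (-3)²) + ((-1)·2 − 2²) = -4 + (-1) + (-6) = -11.
det M (expand along row 1) = 4·(-6) − 0·6 + (-3)·(-3) = -15.
Characteristic polynomial: λ³ − 5λ² − 11λ + 15 = 0.
Substitute λ = y + (tr M)/3 = y + 1.666667 to remove the quadratic term: y³ + p·y + q = 0 with p = s − (tr M)²/3 = -19.333333 and q = −2(tr M)³/27 + (tr M)·s/3 − det M = -12.592593.
Three real roots ⇒ use the trigonometric (Viète) form: r = 2√(−p/3) = 5.077182, φ = arccos(3q/(p·r)) = arccos(0.384864) = 1.175736 rad.
y_k = r·cos(φ/3 − 2πk/3) for k = 0, 1, 2 gives y = 4.692232, -0.666667, -4.025566.
λ_k = y_k + 1.666667 gives λ = 6.3589, 1.0000, -2.3589 (check: the sum is 5.0000 = tr M).

Hence λ_max = 6.3589 and λ_min = -2.3589.


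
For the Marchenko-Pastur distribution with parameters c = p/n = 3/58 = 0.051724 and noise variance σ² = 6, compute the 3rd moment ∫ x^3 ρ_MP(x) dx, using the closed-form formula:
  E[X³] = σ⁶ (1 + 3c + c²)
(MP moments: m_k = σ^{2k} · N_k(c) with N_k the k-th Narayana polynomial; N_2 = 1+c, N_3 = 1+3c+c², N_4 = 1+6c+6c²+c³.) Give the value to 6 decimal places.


E[X³] = σ⁶ (1 + 3c + c²) (third MP moment). With σ² = 6 (so σ⁶ = 216) and c = 3/58 = 0.051724: E[X³] = 216 · (1 + 3·0.051724 + (0.051724)²) = 216 · 1.157848.

So E[X^3] = 250.095125.


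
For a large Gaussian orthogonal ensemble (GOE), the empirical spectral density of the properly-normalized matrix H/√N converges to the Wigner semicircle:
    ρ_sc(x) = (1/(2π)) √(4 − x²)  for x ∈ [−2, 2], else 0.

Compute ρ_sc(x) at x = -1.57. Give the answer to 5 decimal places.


ρ_sc(x) = (1/(2π)) √(4 − x²). With x = -1.57:
  4 − x² = 4 − (-1.57)² = 4 − 2.464900 = 1.535100.
  √(4 − x²) = 1.238992.
  1/(2π) = 0.159155.
  ρ_sc(-1.57) = 0.159155 · 1.238992 = 0.197192.

Rounded to 5 decimal places: ρ_sc(-1.57) ≈ 0.19719.


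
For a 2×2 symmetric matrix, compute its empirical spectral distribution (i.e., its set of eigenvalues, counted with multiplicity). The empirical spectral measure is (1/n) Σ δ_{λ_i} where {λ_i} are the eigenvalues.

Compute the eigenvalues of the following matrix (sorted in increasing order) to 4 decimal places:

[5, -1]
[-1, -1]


Since M is real symmetric, both eigenvalues are real; they are the roots of det(λI − M) = λ² − (tr M) λ + det M.
tr M = 5 + (-1) = 4.
det M = 5·(-1) − (-1)² = -5 − 1 = -6.
Characteristic polynomial: λ² − 4λ − 6 = 0.
Discriminant Δ = (tr M)² − 4·det M = 16 − (-24) = 40; √Δ = 6.324555.
λ = (tr M ± √Δ)/2 = (4 ± 6.324555)/2, giving (tr M − √Δ)/2 = -1.1623 and (tr M + √Δ)/2 = 5.1623.

Eigenvalues sorted in increasing order: [-1.1623, 5.1623].


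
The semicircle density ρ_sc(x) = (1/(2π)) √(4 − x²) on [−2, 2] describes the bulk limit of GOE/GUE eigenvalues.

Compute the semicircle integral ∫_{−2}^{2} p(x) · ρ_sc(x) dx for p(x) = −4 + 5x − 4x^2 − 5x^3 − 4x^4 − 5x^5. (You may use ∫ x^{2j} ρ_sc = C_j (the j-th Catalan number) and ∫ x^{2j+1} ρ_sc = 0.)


Write p(x) = Σ a_i x^i, split into monomials and integrate each against ρ_sc separately.
Using ∫ x^{2j} ρ_sc = C_j = (1/(j+1)) C(2j, j) (Catalan numbers) and ∫ x^{2j+1} ρ_sc = 0 (odd monomials vanish by symmetry):
  i = 0 (even): a_0 · C_{0} = -4 · 1 = -4
  i = 1 (odd): ∫ x^1 ρ_sc = 0 (vanishes)
  i = 2 (even): a_2 · C_{1} = -4 · 1 = -4
  i = 3 (odd): ∫ x^3 ρ_sc = 0 (vanishes)
  i = 4 (even): a_4 · C_{2} = -4 · 2 = -8
  i = 5 (odd): ∫ x^5 ρ_sc = 0 (vanishes)

Summing the contributions: ∫_{−2}^{2} p(x) ρ_sc(x) dx = (-4) + (-4) + (-8) = -16.


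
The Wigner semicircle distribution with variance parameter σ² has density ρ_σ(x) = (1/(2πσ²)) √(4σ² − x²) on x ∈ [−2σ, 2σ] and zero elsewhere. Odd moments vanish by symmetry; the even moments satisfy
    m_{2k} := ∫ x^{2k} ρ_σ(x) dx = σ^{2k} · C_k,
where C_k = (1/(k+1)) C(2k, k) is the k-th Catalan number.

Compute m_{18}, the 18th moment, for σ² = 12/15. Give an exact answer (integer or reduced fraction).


By the scaled semicircle moment identity, m_{2k} = σ^{2k} · C_k with k = 9.
C_9 = (1/(k+1)) · C(2k, k) = (1/10) · C(18, 9) = (1/10) · 48620 = 4862.
σ^{2k} = (σ²)^k = (12/15)^9 = 262144/1953125.

Therefore m_{18} = σ^{18} · C_9 = (262144/1953125) · 4862 = 1274544128/1953125.


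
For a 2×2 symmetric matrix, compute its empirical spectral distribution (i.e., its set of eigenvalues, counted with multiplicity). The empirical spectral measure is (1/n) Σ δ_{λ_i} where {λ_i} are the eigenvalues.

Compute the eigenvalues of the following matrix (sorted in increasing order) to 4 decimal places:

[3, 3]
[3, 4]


Since M is real symmetric, both eigenvalues are real; they are the roots of det(λI − M) = λ² − (tr M) λ + det M.
tr M = 3 + 4 = 7.
det M = 3·4 − 3² = 12 − 9 = 3.
Characteristic polynomial: λ² − 7λ + 3 = 0.
Discriminant Δ = (tr M)² − 4·det M = 49 − 12 = 37; √Δ = 6.082763.
λ = (tr M ± √Δ)/2 = (7 ± 6.082763)/2, giving (tr M − √Δ)/2 = 0.4586 and (tr M + √Δ)/2 = 6.5414.

Eigenvalues sorted in increasing order: [0.4586, 6.5414].


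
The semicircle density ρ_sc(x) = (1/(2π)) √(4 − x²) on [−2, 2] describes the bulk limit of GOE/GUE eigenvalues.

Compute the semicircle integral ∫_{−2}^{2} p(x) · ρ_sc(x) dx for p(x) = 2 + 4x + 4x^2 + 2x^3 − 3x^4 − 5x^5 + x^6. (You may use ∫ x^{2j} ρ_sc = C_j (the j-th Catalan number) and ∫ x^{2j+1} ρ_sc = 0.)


Write p(x) = Σ a_i x^i, split into monomials and integrate each against ρ_sc separately.
Using ∫ x^{2j} ρ_sc = C_j = (1/(j+1)) C(2j, j) (Catalan numbers) and ∫ x^{2j+1} ρ_sc = 0 (odd monomials vanish by symmetry):
  i = 0 (even): a_0 · C_{0} = 2 · 1 = 2
  i = 1 (odd): ∫ x^1 ρ_sc = 0 (vanishes)
  i = 2 (even): a_2 · C_{1} = 4 · 1 = 4
  i = 3 (odd): ∫ x^3 ρ_sc = 0 (vanishes)
  i = 4 (even): a_4 · C_{2} = -3 · 2 = -6
  i = 5 (odd): ∫ x^5 ρ_sc = 0 (vanishes)
  i = 6 (even): a_6 · C_{3} = 1 · 5 = 5

Summing the contributions: ∫_{−2}^{2} p(x) ρ_sc(x) dx = 2 + 4 + (-6) + 5 = 5.


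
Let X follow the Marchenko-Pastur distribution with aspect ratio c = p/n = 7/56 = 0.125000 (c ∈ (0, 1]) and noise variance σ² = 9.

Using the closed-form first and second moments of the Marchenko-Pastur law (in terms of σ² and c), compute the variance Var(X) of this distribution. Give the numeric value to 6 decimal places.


Recall the MP moments m_1 = E[X] = σ² and m_2 = E[X²] = σ⁴ (1 + c).
m_1 = E[X] = σ² = 9, so m_1² = 81.
m_2 = E[X²] = σ⁴ (1 + c) = 81 · (1 + 0.125000) = 81 · 1.125000 = 91.125000.
(Note m_2 − m_1² simplifies to c · σ⁴ = 0.125000 · 81.)

Var(X) = m_2 − m_1² = 91.125000 − 81 = 10.125000.


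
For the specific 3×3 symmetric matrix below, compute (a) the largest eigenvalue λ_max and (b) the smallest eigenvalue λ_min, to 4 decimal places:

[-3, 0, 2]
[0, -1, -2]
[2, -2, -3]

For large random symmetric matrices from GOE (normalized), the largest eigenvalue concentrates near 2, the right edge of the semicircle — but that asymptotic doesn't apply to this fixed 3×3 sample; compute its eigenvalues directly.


Since M is real symmetric, all three eigenvalues are real; they are the roots of det(λI − M) = λ³ − (tr M) λ² + s λ − det M, where s is the sum of the principal 2×2 minors.
tr M = -3 + (-1) + (-3) = -7.
s = ((-3)·(-1) − 0²) + ((-3)·(-3) − 2²) + ((-1)·(-3) − (-2)²) = 3 + 5 + (-1) = 7.
det M (expand along row 1) = (-3)·(-1) − 0·4 + 2·2 = 7.
Characteristic polynomial: λ³ + 7λ² + 7λ − 7 = 0.
Substitute λ = y + (tr M)/3 = y − 2.333333 to remove the quadratic term: y³ + p·y + q = 0 with p = s − (tr M)²/3 = -9.333333 and q = −2(tr M)³/27 + (tr M)·s/3 − det M = 2.074074.
Three real roots ⇒ use the trigonometric (Viète) form: r = 2√(−p/3) = 3.527668, φ = arccos(3q/(p·r)) = arccos(-0.188982) = 1.760922 rad.
y_k = r·cos(φ/3 − 2πk/3) for k = 0, 1, 2 gives y = 2.937209, 0.223417, -3.160626.
λ_k = y_k − 2.333333 gives λ = 0.6039, -2.1099, -5.4940 (check: the sum is -7.0000 = tr M).

Hence λ_max = 0.6039 and λ_min = -5.4940.
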